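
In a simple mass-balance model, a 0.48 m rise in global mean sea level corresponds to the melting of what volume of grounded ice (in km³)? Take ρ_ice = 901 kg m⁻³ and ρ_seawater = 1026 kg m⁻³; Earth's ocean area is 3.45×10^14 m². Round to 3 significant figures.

≈ 1.89×10^5 km³

Required water volume = Δh × A = 0.48 m × 3.45×10^14 m² = 1.656×10^14 m³ = 1.656×10^5 km³.
Ice volume = water volume × ρ_w/ρ_ice = 1.656×10^5 × 1026/901 = 1.89×10^5 km³.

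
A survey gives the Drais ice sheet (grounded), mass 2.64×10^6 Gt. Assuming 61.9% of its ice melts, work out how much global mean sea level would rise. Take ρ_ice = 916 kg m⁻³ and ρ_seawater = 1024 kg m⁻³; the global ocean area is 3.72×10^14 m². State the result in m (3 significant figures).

Drais: 0.619 × 2.64×10^6 Gt = 1.634×10^18 kg; dividing by ρ_w = 1024 kg m⁻³ gives 1.596×10^15 m³ of water.
Spread over 3.72×10^14 m² of ocean, Δh = 1.596×10^15 / 3.72×10^14 = 4.29 m.

≈ 4.29 m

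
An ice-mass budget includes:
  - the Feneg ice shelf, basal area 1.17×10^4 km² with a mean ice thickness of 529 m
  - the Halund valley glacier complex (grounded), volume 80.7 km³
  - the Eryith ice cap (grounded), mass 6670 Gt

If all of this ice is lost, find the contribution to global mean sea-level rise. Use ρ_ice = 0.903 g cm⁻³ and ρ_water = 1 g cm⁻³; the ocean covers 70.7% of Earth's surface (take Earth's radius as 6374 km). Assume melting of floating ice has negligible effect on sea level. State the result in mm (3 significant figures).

≈ 18.7 mm

The Feneg ice shelf is floating and already displaces its own weight of water, so its melt adds essentially nothing to sea level.
Halund: 80.7 km³ × (903/1000) = 72.87 km³ of water.
Eryith: 6670 Gt = 6.670×10^15 kg; dividing by ρ_w = 1 g cm⁻³ = 1000 kg m⁻³ gives 6.670×10^12 m³ of water.
Total added water ≈ 6.743×10^12 m³ over 3.61×10^14 m² → Δh = 0.0187 m = 18.7 mm.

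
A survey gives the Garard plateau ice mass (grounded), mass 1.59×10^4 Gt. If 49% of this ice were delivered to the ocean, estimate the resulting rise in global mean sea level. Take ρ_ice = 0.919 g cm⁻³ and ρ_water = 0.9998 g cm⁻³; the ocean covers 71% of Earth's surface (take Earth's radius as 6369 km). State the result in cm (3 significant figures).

≈ 2.15 cm

Garard: 0.49 × 1.59×10^4 Gt = 7.791×10^15 kg; dividing by ρ_w = 0.9998 g cm⁻³ = 999.8 kg m⁻³ gives 7.793×10^12 m³ of water.
Spread over 3.62×10^14 m² of ocean, Δh = 7.793×10^12 / 3.62×10^14 = 0.0215 m = 2.15 cm.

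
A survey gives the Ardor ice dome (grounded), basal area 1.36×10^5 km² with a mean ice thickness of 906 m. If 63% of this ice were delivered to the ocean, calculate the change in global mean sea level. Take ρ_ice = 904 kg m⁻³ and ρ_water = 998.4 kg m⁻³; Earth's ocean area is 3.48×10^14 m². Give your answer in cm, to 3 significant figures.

≈ 20.2 cm

Ardor: ice volume = 1.36×10^5 km² × 906 m = 1.232×10^5 km³; 0.63 × 1.232×10^5 × (904/998.4) = 7.029×10^4 km³ of water.
Spread over 3.48×10^14 m² of ocean, Δh = 7.029×10^13 / 3.48×10^14 = 0.202 m = 20.2 cm.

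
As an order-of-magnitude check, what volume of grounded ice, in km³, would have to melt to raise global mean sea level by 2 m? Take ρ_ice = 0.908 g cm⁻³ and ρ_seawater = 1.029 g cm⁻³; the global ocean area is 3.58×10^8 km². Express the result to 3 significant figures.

Required water volume = Δh × A = 2 m × 3.58×10^14 m² = 7.160×10^14 m³ = 7.160×10^5 km³.
Ice volume = water volume × ρ_w/ρ_ice = 7.160×10^5 × 1029/908 = 8.11×10^5 km³.

≈ 8.11×10^5 km³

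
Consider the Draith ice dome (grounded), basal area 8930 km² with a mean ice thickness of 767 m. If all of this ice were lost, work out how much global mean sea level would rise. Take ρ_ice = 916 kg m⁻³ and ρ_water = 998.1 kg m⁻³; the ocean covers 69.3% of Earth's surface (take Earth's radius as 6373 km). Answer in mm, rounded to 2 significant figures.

≈ 18 mm

Draith: ice volume = 8930 km² × 767 m = 6849 km³; 6849 × (916/998.1) = 6286 km³ of water.
Spread over 3.54×10^14 m² of ocean, Δh = 6.286×10^12 / 3.54×10^14 = 0.0178 m = 18 mm.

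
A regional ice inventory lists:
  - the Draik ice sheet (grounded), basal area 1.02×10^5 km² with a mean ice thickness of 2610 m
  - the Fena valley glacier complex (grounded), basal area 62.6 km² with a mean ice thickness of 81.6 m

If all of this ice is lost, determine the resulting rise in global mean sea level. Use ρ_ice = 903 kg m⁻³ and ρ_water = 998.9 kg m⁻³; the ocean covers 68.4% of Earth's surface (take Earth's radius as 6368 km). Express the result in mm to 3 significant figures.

≈ 690 mm

Draik: ice volume = 1.02×10^5 km² × 2610 m = 2.662×10^5 km³; 2.662×10^5 × (903/998.9) = 2.407×10^5 km³ of water.
Fena: ice volume = 62.6 km² × 81.6 m = 5.108 km³; 5.108 × (903/998.9) = 4.618 km³ of water.
Total added water ≈ 2.407×10^14 m³ over 3.49×10^14 m² → Δh = 0.690 m = 690 mm.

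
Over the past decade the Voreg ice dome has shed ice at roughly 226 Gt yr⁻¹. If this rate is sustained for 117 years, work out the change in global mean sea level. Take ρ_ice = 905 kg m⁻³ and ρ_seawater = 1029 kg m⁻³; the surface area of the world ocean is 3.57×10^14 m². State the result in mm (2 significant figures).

≈ 72 mm

Total mass lost = 226 Gt/yr × 117 yr = 2.644×10^4 Gt = 2.644×10^16 kg.
ρ_w = 1029 kg m⁻³, so water volume = 2.644×10^16 / 1029 = 2.570×10^13 m³.
Δh = 2.570×10^13 / 3.57×10^14 = 0.0720 m = 72 mm.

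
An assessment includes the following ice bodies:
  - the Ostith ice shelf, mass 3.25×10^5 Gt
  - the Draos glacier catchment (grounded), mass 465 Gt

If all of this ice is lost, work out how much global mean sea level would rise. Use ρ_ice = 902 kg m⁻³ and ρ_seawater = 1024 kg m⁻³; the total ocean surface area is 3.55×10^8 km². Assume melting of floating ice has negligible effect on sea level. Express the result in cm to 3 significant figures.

The Ostith ice shelf is floating and already displaces its own weight of water, so its melt adds essentially nothing to sea level.
Draos: 465 Gt = 4.650×10^14 kg; dividing by ρ_w = 1024 kg m⁻³ gives 4.541×10^11 m³ of water.
Total added water ≈ 4.541×10^11 m³ over 3.55×10^14 m² → Δh = 1.28×10^-3 m = 0.128 cm.

≈ 0.128 cm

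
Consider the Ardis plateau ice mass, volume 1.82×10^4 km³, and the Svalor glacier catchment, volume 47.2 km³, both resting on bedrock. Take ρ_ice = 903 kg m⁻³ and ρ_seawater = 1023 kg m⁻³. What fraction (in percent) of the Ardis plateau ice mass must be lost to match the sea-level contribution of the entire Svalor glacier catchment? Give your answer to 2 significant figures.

Equal sea-level rise means equal mass of meltwater, i.e. equal mass of ice lost.
Ice mass of Svalor: 4.262×10^13 kg; ice mass of Ardis: 1.643×10^16 kg.
Fraction required = 4.262×10^13 / 1.643×10^16 = 2.59×10^-3 → 0.26 %.

≈ 0.26 %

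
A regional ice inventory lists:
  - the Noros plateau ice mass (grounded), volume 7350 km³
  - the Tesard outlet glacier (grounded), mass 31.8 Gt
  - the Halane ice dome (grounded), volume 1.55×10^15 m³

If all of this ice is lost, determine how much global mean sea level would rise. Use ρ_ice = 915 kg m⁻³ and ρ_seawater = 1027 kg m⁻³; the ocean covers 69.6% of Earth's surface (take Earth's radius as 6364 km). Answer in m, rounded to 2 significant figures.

≈ 3.9 m

Noros: 7350 km³ × (915/1027) = 6548 km³ of water.
Tesard: 31.8 Gt = 3.180×10^13 kg; dividing by ρ_w = 1027 kg m⁻³ gives 3.096×10^10 m³ of water.
Halane: 1.55×10^15 m³ × (915/1027) = 1.381×10^15 m³ of water.
Total added water ≈ 1.388×10^15 m³ over 3.54×10^14 m² → Δh = 3.92 m.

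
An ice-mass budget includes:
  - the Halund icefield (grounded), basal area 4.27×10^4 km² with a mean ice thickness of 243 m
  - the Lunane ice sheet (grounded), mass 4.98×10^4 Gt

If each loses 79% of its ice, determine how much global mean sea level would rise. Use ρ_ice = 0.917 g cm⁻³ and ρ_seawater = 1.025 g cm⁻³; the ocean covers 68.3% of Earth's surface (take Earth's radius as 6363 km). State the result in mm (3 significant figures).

Halund: ice volume = 4.27×10^4 km² × 243 m = 1.038×10^4 km³; 0.79 × 1.038×10^4 × (917/1025) = 7333 km³ of water.
Lunane: 0.79 × 4.98×10^4 Gt = 3.934×10^16 kg; dividing by ρ_w = 1.025 g cm⁻³ = 1025 kg m⁻³ gives 3.838×10^13 m³ of water.
Total added water ≈ 4.572×10^13 m³ over 3.47×10^14 m² → Δh = 0.132 m = 132 mm.

≈ 132 mm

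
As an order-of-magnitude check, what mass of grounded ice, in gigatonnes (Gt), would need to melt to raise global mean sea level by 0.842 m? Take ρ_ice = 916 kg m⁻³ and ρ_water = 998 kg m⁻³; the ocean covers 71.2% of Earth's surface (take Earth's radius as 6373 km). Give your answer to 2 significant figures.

≈ 3.1×10^5 Gt

Required water volume = Δh × A = 0.842 m × 3.63×10^14 m² = 3.060×10^14 m³.
ρ_w = 998 kg m⁻³, so the mass of water = 3.060×10^14 m³ × 998 kg m⁻³ = 3.054×10^17 kg = 3.1×10^5 Gt (and the same mass of ice, by conservation).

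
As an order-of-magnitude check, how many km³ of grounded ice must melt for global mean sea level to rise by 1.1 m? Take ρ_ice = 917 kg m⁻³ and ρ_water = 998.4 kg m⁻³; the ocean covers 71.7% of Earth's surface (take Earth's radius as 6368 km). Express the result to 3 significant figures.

≈ 4.38×10^5 km³

Required water volume = Δh × A = 1.1 m × 3.65×10^14 m² = 4.019×10^14 m³ = 4.019×10^5 km³.
Ice volume = water volume × ρ_w/ρ_ice = 4.019×10^5 × 998.4/917 = 4.38×10^5 km³.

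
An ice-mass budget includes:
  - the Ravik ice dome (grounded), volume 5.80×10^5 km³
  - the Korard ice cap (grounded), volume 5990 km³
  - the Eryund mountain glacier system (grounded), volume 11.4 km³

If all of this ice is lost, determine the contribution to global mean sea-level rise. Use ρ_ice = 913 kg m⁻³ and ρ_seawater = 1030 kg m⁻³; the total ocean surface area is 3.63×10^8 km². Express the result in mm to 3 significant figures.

≈ 1430 mm

Ravik: 5.80×10^5 km³ × (913/1030) = 5.141×10^5 km³ of water.
Korard: 5990 km³ × (913/1030) = 5310 km³ of water.
Eryund: 11.4 km³ × (913/1030) = 10.11 km³ of water.
Total added water ≈ 5.194×10^14 m³ over 3.63×10^14 m² → Δh = 1.43 m = 1430 mm.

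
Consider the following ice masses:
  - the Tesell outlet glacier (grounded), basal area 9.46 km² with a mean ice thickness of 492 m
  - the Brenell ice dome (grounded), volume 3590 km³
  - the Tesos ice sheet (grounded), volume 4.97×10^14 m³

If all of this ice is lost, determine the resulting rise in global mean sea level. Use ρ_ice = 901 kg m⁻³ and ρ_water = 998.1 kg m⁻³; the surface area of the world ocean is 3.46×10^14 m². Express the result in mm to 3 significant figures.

≈ 1310 mm

Tesell: ice volume = 9.46 km² × 492 m = 4.654 km³; 4.654 × (901/998.1) = 4.202 km³ of water.
Brenell: 3590 km³ × (901/998.1) = 3241 km³ of water.
Tesos: 4.97×10^14 m³ × (901/998.1) = 4.486×10^14 m³ of water.
Total added water ≈ 4.519×10^14 m³ over 3.46×10^14 m² → Δh = 1.31 m = 1310 mm.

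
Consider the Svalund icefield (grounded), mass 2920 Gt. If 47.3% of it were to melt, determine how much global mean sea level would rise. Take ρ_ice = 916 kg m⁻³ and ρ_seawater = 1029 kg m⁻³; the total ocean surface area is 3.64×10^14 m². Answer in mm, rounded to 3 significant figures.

Svalund: 0.473 × 2920 Gt = 1.381×10^15 kg; dividing by ρ_w = 1029 kg m⁻³ gives 1.342×10^12 m³ of water.
Spread over 3.64×10^14 m² of ocean, Δh = 1.342×10^12 / 3.64×10^14 = 3.69×10^-3 m = 3.69 mm.

≈ 3.69 mm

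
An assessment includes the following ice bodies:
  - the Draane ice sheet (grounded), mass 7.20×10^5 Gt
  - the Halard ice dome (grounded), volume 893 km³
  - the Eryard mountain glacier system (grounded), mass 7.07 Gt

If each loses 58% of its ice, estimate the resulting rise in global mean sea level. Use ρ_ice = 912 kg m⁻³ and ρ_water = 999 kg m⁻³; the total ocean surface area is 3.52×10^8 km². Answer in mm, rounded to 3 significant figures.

≈ 1190 mm

Draane: 0.58 × 7.20×10^5 Gt = 4.176×10^17 kg; dividing by ρ_w = 999 kg m⁻³ gives 4.180×10^14 m³ of water.
Halard: 0.58 × 893 km³ × (912/999) = 472.8 km³ of water.
Eryard: 0.58 × 7.07 Gt = 4.101×10^12 kg; dividing by ρ_w = 999 kg m⁻³ gives 4.105×10^9 m³ of water.
Total added water ≈ 4.185×10^14 m³ over 3.52×10^14 m² → Δh = 1.19 m = 1190 mm.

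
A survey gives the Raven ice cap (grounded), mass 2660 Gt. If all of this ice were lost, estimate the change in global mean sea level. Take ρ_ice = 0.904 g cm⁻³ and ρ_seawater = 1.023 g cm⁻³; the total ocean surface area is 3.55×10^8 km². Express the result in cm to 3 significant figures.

Raven: 2660 Gt = 2.660×10^15 kg; dividing by ρ_w = 1.023 g cm⁻³ = 1023 kg m⁻³ gives 2.600×10^12 m³ of water.
Spread over 3.55×10^14 m² of ocean, Δh = 2.600×10^12 / 3.55×10^14 = 7.32×10^-3 m = 0.732 cm.

≈ 0.732 cm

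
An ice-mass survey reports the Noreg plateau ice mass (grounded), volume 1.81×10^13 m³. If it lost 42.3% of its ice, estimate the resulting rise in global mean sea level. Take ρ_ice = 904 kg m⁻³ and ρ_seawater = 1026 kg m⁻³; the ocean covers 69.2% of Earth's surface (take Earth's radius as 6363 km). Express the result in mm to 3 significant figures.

≈ 19.2 mm

Noreg: 0.423 × 1.81×10^13 m³ × (904/1026) = 6.746×10^12 m³ of water.
Spread over 3.52×10^14 m² of ocean, Δh = 6.746×10^12 / 3.52×10^14 = 0.0192 m = 19.2 mm.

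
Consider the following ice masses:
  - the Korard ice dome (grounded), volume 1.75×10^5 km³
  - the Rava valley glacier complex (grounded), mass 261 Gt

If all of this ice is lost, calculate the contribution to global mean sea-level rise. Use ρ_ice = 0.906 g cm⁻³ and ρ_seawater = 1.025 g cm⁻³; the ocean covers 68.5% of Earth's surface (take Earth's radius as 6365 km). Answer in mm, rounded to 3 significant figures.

Korard: 1.75×10^5 km³ × (906/1025) = 1.547×10^5 km³ of water.
Rava: 261 Gt = 2.610×10^14 kg; dividing by ρ_w = 1.025 g cm⁻³ = 1025 kg m⁻³ gives 2.546×10^11 m³ of water.
Total added water ≈ 1.549×10^14 m³ over 3.49×10^14 m² → Δh = 0.444 m = 444 mm.

≈ 444 mm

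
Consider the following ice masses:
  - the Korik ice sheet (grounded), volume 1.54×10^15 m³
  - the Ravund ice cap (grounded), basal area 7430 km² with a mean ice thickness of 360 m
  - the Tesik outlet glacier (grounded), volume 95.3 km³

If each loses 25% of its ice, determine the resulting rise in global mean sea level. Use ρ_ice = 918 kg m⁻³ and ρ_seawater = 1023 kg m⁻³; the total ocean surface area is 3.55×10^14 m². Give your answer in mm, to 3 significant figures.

≈ 975 mm

Korik: 0.25 × 1.54×10^15 m³ × (918/1023) = 3.455×10^14 m³ of water.
Ravund: ice volume = 7430 km² × 360 m = 2675 km³; 0.25 × 2675 × (918/1023) = 600.1 km³ of water.
Tesik: 0.25 × 95.3 km³ × (918/1023) = 21.38 km³ of water.
Total added water ≈ 3.461×10^14 m³ over 3.55×10^14 m² → Δh = 0.975 m = 975 mm.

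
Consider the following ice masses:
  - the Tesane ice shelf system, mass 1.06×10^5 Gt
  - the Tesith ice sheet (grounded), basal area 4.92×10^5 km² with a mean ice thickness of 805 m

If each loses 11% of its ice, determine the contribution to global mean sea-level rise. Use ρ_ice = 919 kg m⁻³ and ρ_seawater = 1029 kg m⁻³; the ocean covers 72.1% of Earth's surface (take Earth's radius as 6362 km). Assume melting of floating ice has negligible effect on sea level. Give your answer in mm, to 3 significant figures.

≈ 106 mm

The Tesane ice shelf system is floating and already displaces its own weight of water, so its melt adds essentially nothing to sea level.
Tesith: ice volume = 4.92×10^5 km² × 805 m = 3.961×10^5 km³; 0.11 × 3.961×10^5 × (919/1029) = 3.891×10^4 km³ of water.
Total added water ≈ 3.891×10^13 m³ over 3.67×10^14 m² → Δh = 0.106 m = 106 mm.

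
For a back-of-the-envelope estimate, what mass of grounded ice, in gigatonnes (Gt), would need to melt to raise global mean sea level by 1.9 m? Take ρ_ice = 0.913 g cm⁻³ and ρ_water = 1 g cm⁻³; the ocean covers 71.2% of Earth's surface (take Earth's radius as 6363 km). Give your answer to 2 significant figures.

Required water volume = Δh × A = 1.9 m × 3.62×10^14 m² = 6.883×10^14 m³.
ρ_w = 1 g cm⁻³ = 1000 kg m⁻³, so the mass of water = 6.883×10^14 m³ × 1000 kg m⁻³ = 6.883×10^17 kg = 6.9×10^5 Gt (and the same mass of ice, by conservation).

≈ 6.9×10^5 Gt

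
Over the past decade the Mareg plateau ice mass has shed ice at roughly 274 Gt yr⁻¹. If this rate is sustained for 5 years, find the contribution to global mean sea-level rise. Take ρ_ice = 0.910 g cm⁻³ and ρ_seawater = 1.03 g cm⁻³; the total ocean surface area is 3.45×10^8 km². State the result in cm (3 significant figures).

≈ 0.386 cm

Total mass lost = 274 Gt/yr × 5 yr = 1370 Gt = 1.370×10^15 kg.
ρ_w = 1.03 g cm⁻³ = 1030 kg m⁻³, so water volume = 1.370×10^15 / 1030 = 1.330×10^12 m³.
Δh = 1.330×10^12 / 3.45×10^14 = 3.86×10^-3 m = 0.386 cm.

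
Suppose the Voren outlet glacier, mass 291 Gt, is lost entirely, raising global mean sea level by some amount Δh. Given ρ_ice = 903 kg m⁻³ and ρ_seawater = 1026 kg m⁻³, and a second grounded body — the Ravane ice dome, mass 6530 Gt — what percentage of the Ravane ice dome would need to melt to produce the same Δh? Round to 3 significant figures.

Equal sea-level rise means equal mass of meltwater, i.e. equal mass of ice lost.
Ice mass of Voren: 2.910×10^14 kg; ice mass of Ravane: 6.530×10^15 kg.
Fraction required = 2.910×10^14 / 6.530×10^15 = 0.0446 → 4.46 %.

≈ 4.46 %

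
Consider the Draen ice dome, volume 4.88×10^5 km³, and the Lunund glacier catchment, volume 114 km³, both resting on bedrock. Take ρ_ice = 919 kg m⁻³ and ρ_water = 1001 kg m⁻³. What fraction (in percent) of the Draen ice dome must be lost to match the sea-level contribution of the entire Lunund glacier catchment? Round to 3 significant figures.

Equal sea-level rise means equal mass of meltwater, i.e. equal mass of ice lost.
Ice mass of Lunund: 1.048×10^14 kg; ice mass of Draen: 4.485×10^17 kg.
Fraction required = 1.048×10^14 / 4.485×10^17 = 2.34×10^-4 → 0.0234 %.

≈ 0.0234 %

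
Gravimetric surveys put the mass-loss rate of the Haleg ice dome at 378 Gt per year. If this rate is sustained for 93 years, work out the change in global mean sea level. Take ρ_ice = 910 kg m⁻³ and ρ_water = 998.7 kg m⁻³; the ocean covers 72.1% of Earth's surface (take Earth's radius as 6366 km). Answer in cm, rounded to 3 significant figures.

Total mass lost = 378 Gt/yr × 93 yr = 3.515×10^4 Gt = 3.515×10^16 kg.
ρ_w = 998.7 kg m⁻³, so water volume = 3.515×10^16 / 998.7 = 3.520×10^13 m³.
Δh = 3.520×10^13 / 3.67×10^14 = 0.0959 m = 9.59 cm.

≈ 9.59 cm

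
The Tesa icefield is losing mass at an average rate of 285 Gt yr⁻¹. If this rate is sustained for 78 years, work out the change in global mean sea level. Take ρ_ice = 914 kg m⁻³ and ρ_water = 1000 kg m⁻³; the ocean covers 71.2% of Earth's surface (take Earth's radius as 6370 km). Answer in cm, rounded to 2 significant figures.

Total mass lost = 285 Gt/yr × 78 yr = 2.223×10^4 Gt = 2.223×10^16 kg.
ρ_w = 1000 kg m⁻³, so water volume = 2.223×10^16 / 1000 = 2.223×10^13 m³.
Δh = 2.223×10^13 / 3.63×10^14 = 0.0612 m = 6.1 cm.

≈ 6.1 cm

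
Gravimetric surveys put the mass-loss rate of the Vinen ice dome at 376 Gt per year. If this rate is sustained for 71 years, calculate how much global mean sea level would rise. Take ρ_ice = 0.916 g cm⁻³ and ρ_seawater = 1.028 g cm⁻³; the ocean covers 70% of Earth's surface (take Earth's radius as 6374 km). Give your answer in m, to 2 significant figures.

Total mass lost = 376 Gt/yr × 71 yr = 2.670×10^4 Gt = 2.670×10^16 kg.
ρ_w = 1.028 g cm⁻³ = 1028 kg m⁻³, so water volume = 2.670×10^16 / 1028 = 2.597×10^13 m³.
Δh = 2.597×10^13 / 3.57×10^14 = 0.0727 m.

≈ 0.073 m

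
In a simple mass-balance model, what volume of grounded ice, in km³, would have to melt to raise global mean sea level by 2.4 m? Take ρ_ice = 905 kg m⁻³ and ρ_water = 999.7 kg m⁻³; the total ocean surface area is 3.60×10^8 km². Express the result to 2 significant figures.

Required water volume = Δh × A = 2.4 m × 3.60×10^14 m² = 8.640×10^14 m³ = 8.640×10^5 km³.
Ice volume = water volume × ρ_w/ρ_ice = 8.640×10^5 × 999.7/905 = 9.5×10^5 km³.

≈ 9.5×10^5 km³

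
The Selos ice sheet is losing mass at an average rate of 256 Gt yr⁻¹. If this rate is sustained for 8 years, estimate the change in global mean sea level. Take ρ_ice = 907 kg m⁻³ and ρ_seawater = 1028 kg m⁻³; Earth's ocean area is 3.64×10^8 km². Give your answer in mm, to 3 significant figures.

≈ 5.47 mm

Total mass lost = 256 Gt/yr × 8 yr = 2048 Gt = 2.048×10^15 kg.
ρ_w = 1028 kg m⁻³, so water volume = 2.048×10^15 / 1028 = 1.992×10^12 m³.
Δh = 1.992×10^12 / 3.64×10^14 = 5.47×10^-3 m = 5.47 mm.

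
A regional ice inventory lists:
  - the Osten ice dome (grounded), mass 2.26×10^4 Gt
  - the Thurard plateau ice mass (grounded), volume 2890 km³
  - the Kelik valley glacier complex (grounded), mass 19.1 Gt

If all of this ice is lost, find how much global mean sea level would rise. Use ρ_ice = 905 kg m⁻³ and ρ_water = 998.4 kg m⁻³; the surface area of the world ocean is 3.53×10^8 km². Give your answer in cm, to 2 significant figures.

≈ 7.2 cm

Osten: 2.26×10^4 Gt = 2.260×10^16 kg; dividing by ρ_w = 998.4 kg m⁻³ gives 2.264×10^13 m³ of water.
Thurard: 2890 km³ × (905/998.4) = 2620 km³ of water.
Kelik: 19.1 Gt = 1.910×10^13 kg; dividing by ρ_w = 998.4 kg m⁻³ gives 1.913×10^10 m³ of water.
Total added water ≈ 2.527×10^13 m³ over 3.53×10^14 m² → Δh = 0.0716 m = 7.2 cm.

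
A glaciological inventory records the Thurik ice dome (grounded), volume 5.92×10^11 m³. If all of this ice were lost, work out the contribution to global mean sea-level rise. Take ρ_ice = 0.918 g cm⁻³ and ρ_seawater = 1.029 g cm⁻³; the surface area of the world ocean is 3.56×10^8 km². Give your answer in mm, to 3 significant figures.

≈ 1.48 mm

Thurik: 5.92×10^11 m³ × (918/1029) = 5.281×10^11 m³ of water.
Spread over 3.56×10^14 m² of ocean, Δh = 5.281×10^11 / 3.56×10^14 = 1.48×10^-3 m = 1.48 mm.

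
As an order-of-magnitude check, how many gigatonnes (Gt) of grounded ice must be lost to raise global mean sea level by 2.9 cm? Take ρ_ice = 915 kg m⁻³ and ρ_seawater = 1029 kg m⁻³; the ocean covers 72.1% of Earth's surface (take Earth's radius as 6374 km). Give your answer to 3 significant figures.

Required water volume = Δh × A = 0.029 m × 3.68×10^14 m² = 1.067×10^13 m³.
ρ_w = 1029 kg m⁻³, so the mass of water = 1.067×10^13 m³ × 1029 kg m⁻³ = 1.098×10^16 kg = 1.10×10^4 Gt (and the same mass of ice, by conservation).

≈ 1.10×10^4 Gt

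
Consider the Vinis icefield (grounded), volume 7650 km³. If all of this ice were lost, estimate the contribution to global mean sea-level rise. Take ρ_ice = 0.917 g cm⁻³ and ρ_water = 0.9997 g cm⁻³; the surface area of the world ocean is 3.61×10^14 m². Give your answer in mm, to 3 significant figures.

≈ 19.4 mm

Vinis: 7650 km³ × (917/999.7) = 7017 km³ of water.
Spread over 3.61×10^14 m² of ocean, Δh = 7.017×10^12 / 3.61×10^14 = 0.0194 m = 19.4 mm.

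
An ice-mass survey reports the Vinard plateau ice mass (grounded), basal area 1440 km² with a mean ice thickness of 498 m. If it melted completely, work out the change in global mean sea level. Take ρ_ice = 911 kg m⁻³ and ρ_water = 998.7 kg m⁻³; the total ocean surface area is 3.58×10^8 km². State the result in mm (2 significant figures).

Vinard: ice volume = 1440 km² × 498 m = 717.1 km³; 717.1 × (911/998.7) = 654.1 km³ of water.
Spread over 3.58×10^14 m² of ocean, Δh = 6.541×10^11 / 3.58×10^14 = 1.83×10^-3 m = 1.8 mm.

≈ 1.8 mm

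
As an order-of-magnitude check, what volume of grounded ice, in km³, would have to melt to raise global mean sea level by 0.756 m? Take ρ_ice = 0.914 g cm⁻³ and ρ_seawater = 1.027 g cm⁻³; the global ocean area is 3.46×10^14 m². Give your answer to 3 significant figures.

≈ 2.94×10^5 km³

Required water volume = Δh × A = 0.756 m × 3.46×10^14 m² = 2.616×10^14 m³ = 2.616×10^5 km³.
Ice volume = water volume × ρ_w/ρ_ice = 2.616×10^5 × 1027/914 = 2.94×10^5 km³.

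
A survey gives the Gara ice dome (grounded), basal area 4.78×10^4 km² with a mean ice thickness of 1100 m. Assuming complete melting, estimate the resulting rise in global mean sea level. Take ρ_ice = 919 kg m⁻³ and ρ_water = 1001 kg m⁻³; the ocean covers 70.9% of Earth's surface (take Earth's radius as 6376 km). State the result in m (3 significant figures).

Gara: ice volume = 4.78×10^4 km² × 1100 m = 5.258×10^4 km³; 5.258×10^4 × (919/1001) = 4.827×10^4 km³ of water.
Spread over 3.62×10^14 m² of ocean, Δh = 4.827×10^13 / 3.62×10^14 = 0.133 m.

≈ 0.133 m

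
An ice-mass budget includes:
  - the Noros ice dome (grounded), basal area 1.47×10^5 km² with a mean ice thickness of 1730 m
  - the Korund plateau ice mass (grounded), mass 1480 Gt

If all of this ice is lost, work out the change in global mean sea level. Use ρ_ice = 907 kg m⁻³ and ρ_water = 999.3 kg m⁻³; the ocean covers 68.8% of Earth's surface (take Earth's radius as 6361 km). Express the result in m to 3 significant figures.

≈ 0.664 m

Noros: ice volume = 1.47×10^5 km² × 1730 m = 2.543×10^5 km³; 2.543×10^5 × (907/999.3) = 2.308×10^5 km³ of water.
Korund: 1480 Gt = 1.480×10^15 kg; dividing by ρ_w = 999.3 kg m⁻³ gives 1.481×10^12 m³ of water.
Total added water ≈ 2.323×10^14 m³ over 3.50×10^14 m² → Δh = 0.664 m.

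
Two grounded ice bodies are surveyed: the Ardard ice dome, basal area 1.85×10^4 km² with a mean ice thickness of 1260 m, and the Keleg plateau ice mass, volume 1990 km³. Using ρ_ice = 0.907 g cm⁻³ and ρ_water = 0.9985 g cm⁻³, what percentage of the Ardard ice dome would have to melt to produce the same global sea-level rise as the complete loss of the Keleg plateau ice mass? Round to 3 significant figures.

≈ 8.54 %

Equal sea-level rise means equal mass of meltwater, i.e. equal mass of ice lost.
Ice mass of Keleg: 1.805×10^15 kg; ice mass of Ardard: 2.114×10^16 kg.
Fraction required = 1.805×10^15 / 2.114×10^16 = 0.0854 → 8.54 %.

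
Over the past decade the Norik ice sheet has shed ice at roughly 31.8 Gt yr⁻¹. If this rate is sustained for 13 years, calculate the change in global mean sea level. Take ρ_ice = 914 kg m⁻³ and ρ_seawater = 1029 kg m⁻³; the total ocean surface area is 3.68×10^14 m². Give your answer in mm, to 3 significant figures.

Total mass lost = 31.8 Gt/yr × 13 yr = 413.4 Gt = 4.134×10^14 kg.
ρ_w = 1029 kg m⁻³, so water volume = 4.134×10^14 / 1029 = 4.017×10^11 m³.
Δh = 4.017×10^11 / 3.68×10^14 = 1.09×10^-3 m = 1.09 mm.

≈ 1.09 mm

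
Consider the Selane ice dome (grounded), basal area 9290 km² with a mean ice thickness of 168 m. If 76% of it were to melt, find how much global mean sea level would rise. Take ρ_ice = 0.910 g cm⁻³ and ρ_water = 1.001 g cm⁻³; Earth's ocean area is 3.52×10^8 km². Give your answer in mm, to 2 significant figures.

Selane: ice volume = 9290 km² × 168 m = 1561 km³; 0.76 × 1561 × (910/1001) = 1078 km³ of water.
Spread over 3.52×10^14 m² of ocean, Δh = 1.078×10^12 / 3.52×10^14 = 3.06×10^-3 m = 3.1 mm.

≈ 3.1 mm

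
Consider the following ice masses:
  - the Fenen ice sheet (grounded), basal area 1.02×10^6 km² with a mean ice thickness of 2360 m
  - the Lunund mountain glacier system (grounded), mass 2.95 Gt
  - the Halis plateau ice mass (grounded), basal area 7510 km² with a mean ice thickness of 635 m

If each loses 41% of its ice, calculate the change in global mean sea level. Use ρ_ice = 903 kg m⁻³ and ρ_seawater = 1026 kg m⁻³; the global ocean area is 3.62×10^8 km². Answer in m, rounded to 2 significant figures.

Fenen: ice volume = 1.02×10^6 km² × 2360 m = 2.407×10^6 km³; 0.41 × 2.407×10^6 × (903/1026) = 8.686×10^5 km³ of water.
Lunund: 0.41 × 2.95 Gt = 1.210×10^12 kg; dividing by ρ_w = 1026 kg m⁻³ gives 1.179×10^9 m³ of water.
Halis: ice volume = 7510 km² × 635 m = 4769 km³; 0.41 × 4769 × (903/1026) = 1721 km³ of water.
Total added water ≈ 8.704×10^14 m³ over 3.62×10^14 m² → Δh = 2.40 m.

≈ 2.4 m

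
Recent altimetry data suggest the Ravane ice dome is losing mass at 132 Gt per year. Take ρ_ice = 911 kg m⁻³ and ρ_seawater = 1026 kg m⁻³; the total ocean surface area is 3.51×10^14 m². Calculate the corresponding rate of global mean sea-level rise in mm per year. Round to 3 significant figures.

≈ 0.367 mm/yr

ρ_w = 1026 kg m⁻³. Annual water volume added = 132 Gt / ρ_w = 1.320×10^14 kg / 1026 kg m⁻³ = 1.287×10^11 m³.
Δh per year = 1.287×10^11 / 3.51×10^14 = 3.67×10^-4 m = 0.367 mm.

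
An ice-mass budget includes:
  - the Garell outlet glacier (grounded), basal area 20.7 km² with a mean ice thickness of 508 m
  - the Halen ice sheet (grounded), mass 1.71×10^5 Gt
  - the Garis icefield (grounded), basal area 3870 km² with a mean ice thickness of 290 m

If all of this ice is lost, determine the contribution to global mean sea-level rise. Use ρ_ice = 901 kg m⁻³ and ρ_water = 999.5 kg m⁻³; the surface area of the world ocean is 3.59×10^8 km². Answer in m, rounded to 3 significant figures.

≈ 0.479 m

Garell: ice volume = 20.7 km² × 508 m = 10.52 km³; 10.52 × (901/999.5) = 9.479 km³ of water.
Halen: 1.71×10^5 Gt = 1.710×10^17 kg; dividing by ρ_w = 999.5 kg m⁻³ gives 1.711×10^14 m³ of water.
Garis: ice volume = 3870 km² × 290 m = 1122 km³; 1122 × (901/999.5) = 1012 km³ of water.
Total added water ≈ 1.721×10^14 m³ over 3.59×10^14 m² → Δh = 0.479 m.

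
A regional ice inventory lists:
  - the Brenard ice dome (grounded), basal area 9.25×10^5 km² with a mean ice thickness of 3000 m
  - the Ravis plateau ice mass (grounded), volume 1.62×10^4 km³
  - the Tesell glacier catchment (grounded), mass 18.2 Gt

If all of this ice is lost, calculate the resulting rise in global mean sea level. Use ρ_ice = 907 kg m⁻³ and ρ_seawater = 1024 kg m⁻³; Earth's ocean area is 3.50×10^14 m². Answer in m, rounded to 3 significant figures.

Brenard: ice volume = 9.25×10^5 km² × 3000 m = 2.775×10^6 km³; 2.775×10^6 × (907/1024) = 2.458×10^6 km³ of water.
Ravis: 1.62×10^4 km³ × (907/1024) = 1.435×10^4 km³ of water.
Tesell: 18.2 Gt = 1.820×10^13 kg; dividing by ρ_w = 1024 kg m⁻³ gives 1.777×10^10 m³ of water.
Total added water ≈ 2.472×10^15 m³ over 3.50×10^14 m² → Δh = 7.06 m.

≈ 7.06 m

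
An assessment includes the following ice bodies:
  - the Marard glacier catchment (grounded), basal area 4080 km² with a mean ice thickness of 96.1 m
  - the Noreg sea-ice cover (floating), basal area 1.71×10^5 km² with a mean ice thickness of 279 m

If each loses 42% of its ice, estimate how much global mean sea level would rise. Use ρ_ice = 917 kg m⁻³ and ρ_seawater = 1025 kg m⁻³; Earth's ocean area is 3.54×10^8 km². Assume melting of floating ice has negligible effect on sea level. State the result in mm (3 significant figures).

Marard: ice volume = 4080 km² × 96.1 m = 392.1 km³; 0.42 × 392.1 × (917/1025) = 147.3 km³ of water.
The Noreg sea-ice cover is floating and already displaces its own weight of water, so its melt adds essentially nothing to sea level.
Total added water ≈ 1.473×10^11 m³ over 3.54×10^14 m² → Δh = 4.16×10^-4 m = 0.416 mm.

≈ 0.416 mm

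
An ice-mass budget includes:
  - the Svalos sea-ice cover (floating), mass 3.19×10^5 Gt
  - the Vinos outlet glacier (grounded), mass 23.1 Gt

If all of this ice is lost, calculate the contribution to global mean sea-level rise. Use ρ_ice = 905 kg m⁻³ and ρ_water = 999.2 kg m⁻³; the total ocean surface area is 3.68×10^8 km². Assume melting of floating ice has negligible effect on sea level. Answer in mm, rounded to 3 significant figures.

≈ 0.0628 mm

The Svalos sea-ice cover is floating and already displaces its own weight of water, so its melt adds essentially nothing to sea level.
Vinos: 23.1 Gt = 2.310×10^13 kg; dividing by ρ_w = 999.2 kg m⁻³ gives 2.312×10^10 m³ of water.
Total added water ≈ 2.312×10^10 m³ over 3.68×10^14 m² → Δh = 6.28×10^-5 m = 0.0628 mm.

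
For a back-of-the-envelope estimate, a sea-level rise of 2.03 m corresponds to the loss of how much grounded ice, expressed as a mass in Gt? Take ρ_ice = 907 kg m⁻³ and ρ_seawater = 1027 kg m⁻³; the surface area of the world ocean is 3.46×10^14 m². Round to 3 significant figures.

≈ 7.21×10^5 Gt

Required water volume = Δh × A = 2.03 m × 3.46×10^14 m² = 7.024×10^14 m³.
ρ_w = 1027 kg m⁻³, so the mass of water = 7.024×10^14 m³ × 1027 kg m⁻³ = 7.213×10^17 kg = 7.21×10^5 Gt (and the same mass of ice, by conservation).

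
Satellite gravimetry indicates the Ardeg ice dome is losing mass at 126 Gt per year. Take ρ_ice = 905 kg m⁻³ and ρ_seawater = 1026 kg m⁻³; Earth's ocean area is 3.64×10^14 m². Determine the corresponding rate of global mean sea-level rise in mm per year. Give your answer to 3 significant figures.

≈ 0.337 mm/yr

ρ_w = 1026 kg m⁻³. Annual water volume added = 126 Gt / ρ_w = 1.260×10^14 kg / 1026 kg m⁻³ = 1.228×10^11 m³.
Δh per year = 1.228×10^11 / 3.64×10^14 = 3.37×10^-4 m = 0.337 mm.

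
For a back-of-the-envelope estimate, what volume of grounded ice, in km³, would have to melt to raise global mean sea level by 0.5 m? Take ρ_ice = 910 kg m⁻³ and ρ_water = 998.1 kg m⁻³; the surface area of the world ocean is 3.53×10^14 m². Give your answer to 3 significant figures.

≈ 1.94×10^5 km³

Required water volume = Δh × A = 0.5 m × 3.53×10^14 m² = 1.765×10^14 m³ = 1.765×10^5 km³.
Ice volume = water volume × ρ_w/ρ_ice = 1.765×10^5 × 998.1/910 = 1.94×10^5 km³.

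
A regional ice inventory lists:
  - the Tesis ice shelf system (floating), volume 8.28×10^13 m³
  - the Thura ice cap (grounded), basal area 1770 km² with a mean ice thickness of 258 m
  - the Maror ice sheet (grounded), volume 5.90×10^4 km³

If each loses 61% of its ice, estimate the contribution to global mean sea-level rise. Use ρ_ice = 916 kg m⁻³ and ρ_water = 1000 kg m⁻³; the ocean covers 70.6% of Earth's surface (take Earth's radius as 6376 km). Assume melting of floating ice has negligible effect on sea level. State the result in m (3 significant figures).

≈ 0.0921 m

The Tesis ice shelf system is floating and already displaces its own weight of water, so its melt adds essentially nothing to sea level.
Thura: ice volume = 1770 km² × 258 m = 456.7 km³; 0.61 × 456.7 × (916/1000) = 255.2 km³ of water.
Maror: 0.61 × 5.90×10^4 km³ × (916/1000) = 3.297×10^4 km³ of water.
Total added water ≈ 3.322×10^13 m³ over 3.61×10^14 m² → Δh = 0.0921 m.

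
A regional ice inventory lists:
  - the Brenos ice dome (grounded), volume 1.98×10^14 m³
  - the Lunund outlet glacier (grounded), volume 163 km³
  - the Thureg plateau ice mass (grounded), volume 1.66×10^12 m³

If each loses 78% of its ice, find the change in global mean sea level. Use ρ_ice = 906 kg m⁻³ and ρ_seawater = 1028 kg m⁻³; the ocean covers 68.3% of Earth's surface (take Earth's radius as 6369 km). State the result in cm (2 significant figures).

Brenos: 0.78 × 1.98×10^14 m³ × (906/1028) = 1.361×10^14 m³ of water.
Lunund: 0.78 × 163 km³ × (906/1028) = 112.1 km³ of water.
Thureg: 0.78 × 1.66×10^12 m³ × (906/1028) = 1.141×10^12 m³ of water.
Total added water ≈ 1.374×10^14 m³ over 3.48×10^14 m² → Δh = 0.395 m = 39 cm.

≈ 39 cm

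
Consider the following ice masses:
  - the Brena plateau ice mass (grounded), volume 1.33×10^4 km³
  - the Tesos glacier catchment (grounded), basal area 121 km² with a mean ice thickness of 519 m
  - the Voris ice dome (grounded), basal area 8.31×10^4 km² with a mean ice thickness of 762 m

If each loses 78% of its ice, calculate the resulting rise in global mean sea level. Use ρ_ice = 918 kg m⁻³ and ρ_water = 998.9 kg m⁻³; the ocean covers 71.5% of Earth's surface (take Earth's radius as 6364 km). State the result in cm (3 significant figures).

Brena: 0.78 × 1.33×10^4 km³ × (918/998.9) = 9534 km³ of water.
Tesos: ice volume = 121 km² × 519 m = 62.80 km³; 0.78 × 62.80 × (918/998.9) = 45.02 km³ of water.
Voris: ice volume = 8.31×10^4 km² × 762 m = 6.332×10^4 km³; 0.78 × 6.332×10^4 × (918/998.9) = 4.539×10^4 km³ of water.
Total added water ≈ 5.497×10^13 m³ over 3.64×10^14 m² → Δh = 0.151 m = 15.1 cm.

≈ 15.1 cm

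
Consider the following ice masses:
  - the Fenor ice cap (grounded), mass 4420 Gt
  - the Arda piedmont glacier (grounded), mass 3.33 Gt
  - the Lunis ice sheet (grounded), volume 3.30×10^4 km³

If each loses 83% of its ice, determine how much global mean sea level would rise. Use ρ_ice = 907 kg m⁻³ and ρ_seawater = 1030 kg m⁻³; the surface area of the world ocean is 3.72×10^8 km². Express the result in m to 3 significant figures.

≈ 0.0744 m

Fenor: 0.83 × 4420 Gt = 3.669×10^15 kg; dividing by ρ_w = 1030 kg m⁻³ gives 3.562×10^12 m³ of water.
Arda: 0.83 × 3.33 Gt = 2.764×10^12 kg; dividing by ρ_w = 1030 kg m⁻³ gives 2.683×10^9 m³ of water.
Lunis: 0.83 × 3.30×10^4 km³ × (907/1030) = 2.412×10^4 km³ of water.
Total added water ≈ 2.768×10^13 m³ over 3.72×10^14 m² → Δh = 0.0744 m.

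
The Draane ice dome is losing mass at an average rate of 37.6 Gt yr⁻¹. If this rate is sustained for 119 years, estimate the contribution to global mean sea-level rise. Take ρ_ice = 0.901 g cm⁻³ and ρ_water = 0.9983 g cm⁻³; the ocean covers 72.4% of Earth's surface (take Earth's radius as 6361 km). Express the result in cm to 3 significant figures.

≈ 1.22 cm

Total mass lost = 37.6 Gt/yr × 119 yr = 4474 Gt = 4.474×10^15 kg.
ρ_w = 0.9983 g cm⁻³ = 998.3 kg m⁻³, so water volume = 4.474×10^15 / 998.3 = 4.482×10^12 m³.
Δh = 4.482×10^12 / 3.68×10^14 = 0.0122 m = 1.22 cm.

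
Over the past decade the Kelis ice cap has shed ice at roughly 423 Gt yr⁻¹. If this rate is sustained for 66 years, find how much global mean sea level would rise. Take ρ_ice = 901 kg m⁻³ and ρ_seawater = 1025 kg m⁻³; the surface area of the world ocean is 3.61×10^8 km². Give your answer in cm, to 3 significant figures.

Total mass lost = 423 Gt/yr × 66 yr = 2.792×10^4 Gt = 2.792×10^16 kg.
ρ_w = 1025 kg m⁻³, so water volume = 2.792×10^16 / 1025 = 2.724×10^13 m³.
Δh = 2.724×10^13 / 3.61×10^14 = 0.0754 m = 7.54 cm.

≈ 7.54 cm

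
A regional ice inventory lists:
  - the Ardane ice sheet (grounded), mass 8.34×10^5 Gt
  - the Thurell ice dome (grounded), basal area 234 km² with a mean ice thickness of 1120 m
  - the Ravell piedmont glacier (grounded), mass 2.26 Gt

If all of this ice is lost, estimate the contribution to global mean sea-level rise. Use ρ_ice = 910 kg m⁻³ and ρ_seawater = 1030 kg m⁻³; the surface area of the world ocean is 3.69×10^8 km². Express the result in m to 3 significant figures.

Ardane: 8.34×10^5 Gt = 8.340×10^17 kg; dividing by ρ_w = 1030 kg m⁻³ gives 8.097×10^14 m³ of water.
Thurell: ice volume = 234 km² × 1120 m = 262.1 km³; 262.1 × (910/1030) = 231.5 km³ of water.
Ravell: 2.26 Gt = 2.260×10^12 kg; dividing by ρ_w = 1030 kg m⁻³ gives 2.194×10^9 m³ of water.
Total added water ≈ 8.099×10^14 m³ over 3.69×10^14 m² → Δh = 2.19 m.

≈ 2.19 m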